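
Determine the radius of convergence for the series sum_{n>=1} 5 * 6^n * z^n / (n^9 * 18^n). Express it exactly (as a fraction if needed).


Step 1: General term a_n = 5 * 6^n / (n^9 * 18^n)
Step 2: By the root test, |a_n|^(1/n) = 5^(1/n) * 6 / (n^(9/n) * 18) -> 6/18 as n -> infinity (since 5^(1/n) -> 1 and n^(9/n) -> 1)
Step 3: R = 1/lim|a_n|^(1/n) = 18/6 = 3

3


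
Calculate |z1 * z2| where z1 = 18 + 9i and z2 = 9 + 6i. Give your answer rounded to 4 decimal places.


Step 1: |z1| = sqrt(18^2 + 9^2) = sqrt(405)
Step 2: |z2| = sqrt(9^2 + 6^2) = sqrt(117)
Step 3: |z1*z2| = |z1|*|z2| = sqrt(405) * sqrt(117) = sqrt(405 * 117) = sqrt(47385)
Step 4: = 217.681

217.681


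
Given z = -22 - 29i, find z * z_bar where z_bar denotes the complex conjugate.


Step 1: conj(z) = -22 + 29i
Step 2: z * conj(z) = (-22)^2 + (-29)^2
Step 3: = 484 + 841 = 1325

1325


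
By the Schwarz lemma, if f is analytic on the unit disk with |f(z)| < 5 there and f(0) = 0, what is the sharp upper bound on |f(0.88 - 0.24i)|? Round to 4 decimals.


Step 1: g = f/5 maps D -> D with g(0) = 0, so by the Schwarz lemma |g(z)| <= |z|, i.e. |f(z)| <= 5|z|; this is sharp (f(z) = 5z).
Step 2: |z0|^2 = 0.88^2 + (-0.24)^2 = 0.832
Step 3: |z0| = sqrt(0.832) = 0.91214
Step 4: Best bound = 5 * |z0| = 5 * 0.91214 = 4.5607

4.5607


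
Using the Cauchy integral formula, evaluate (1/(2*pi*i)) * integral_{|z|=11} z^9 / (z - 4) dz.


Step 1: f(z) = z^9, a = 4 is inside |z| = 11
Step 2: By Cauchy integral formula: (1/(2pi*i)) * integral = f(a)
Step 3: f(4) = 4^9 = 262144

262144


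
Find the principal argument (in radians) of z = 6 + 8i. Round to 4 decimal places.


Step 1: z = 6 + 8i
Step 2: arg(z) = atan2(8, 6)
Step 3: arg(z) = 0.9273

0.9273


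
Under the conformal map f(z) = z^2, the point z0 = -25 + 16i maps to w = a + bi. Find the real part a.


Step 1: z0 = -25 + 16i
Step 2: z0^2 = (-25)^2 - 16^2 - 800i
Step 3: real part = 625 - 256 = 369

369


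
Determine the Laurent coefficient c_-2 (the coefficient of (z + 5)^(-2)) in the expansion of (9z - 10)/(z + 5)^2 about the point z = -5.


Step 1: Write the numerator in powers of (z + 5): 9z - 10 = 9(z + 5) + (9*(-5) - 10) = 9(z + 5) - 55
Step 2: Divide by (z + 5)^2: f(z) = -55(z + 5)^(-2) + 9(z + 5)^(-1)
Step 3: This finite sum is the Laurent series of f about z = -5.
Step 4: Coefficient of (z + 5)^(-2) = 9*(-5) - 10 = -55

-55


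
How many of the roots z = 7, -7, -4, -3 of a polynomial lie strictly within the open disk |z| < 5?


Step 1: Check each root:
  z = 7: |7| = 7 >= 5
  z = -7: |-7| = 7 >= 5
  z = -4: |-4| = 4 < 5
  z = -3: |-3| = 3 < 5
Step 2: Count = 2

2


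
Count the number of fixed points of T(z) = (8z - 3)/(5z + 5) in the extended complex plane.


Step 1: Fixed points satisfy T(z) = z
Step 2: 5z^2 - 3z + 3 = 0
Step 3: Discriminant = (-3)^2 - 4*5*3 = -51
Step 4: Number of fixed points = 2

2


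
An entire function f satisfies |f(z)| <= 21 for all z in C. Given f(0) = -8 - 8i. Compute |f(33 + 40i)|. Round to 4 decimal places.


Step 1: By Liouville's theorem, a bounded entire function is constant.
Step 2: f(z) = f(0) = -8 - 8i for all z.
Step 3: |f(w)| = |-8 - 8i| = sqrt(64 + 64)
Step 4: = 11.3137

11.3137


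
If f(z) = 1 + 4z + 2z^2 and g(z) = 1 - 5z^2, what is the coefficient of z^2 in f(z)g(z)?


Step 1: z^2 term in f*g comes from: (1)*(-5z^2) + (4z)*(0) + (2z^2)*(1)
Step 2: = -5 + 0 + 2
Step 3: = -3

-3


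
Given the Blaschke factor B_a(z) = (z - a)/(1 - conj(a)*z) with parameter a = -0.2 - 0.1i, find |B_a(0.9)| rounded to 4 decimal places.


Step 1: Numerator z0 - a = 0.9 - (-0.2 - 0.1i) = 1.1 + 0.1i
Step 2: Denominator 1 - conj(a)*z0 = 1 - (-0.2 + 0.1i)*0.9 = 1.18 - 0.09i
Step 3: |z0 - a|^2 = 1.1^2 + 0.1^2 = 1.22; |1 - conj(a)*z0|^2 = 1.18^2 + (-0.09)^2 = 1.4005
Step 4: |B_a(0.9)| = sqrt(1.22 / 1.4005) = sqrt(0.871117)
Step 5: = 0.9333

0.9333


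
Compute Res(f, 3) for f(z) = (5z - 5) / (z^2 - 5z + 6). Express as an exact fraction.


Step 1: Q(z) = z^2 - 5z + 6 = (z - 3)(z - 2)
Step 2: Q'(z) = 2z - 5
Step 3: Q'(3) = 1, P(3) = 10
Step 4: Res = P(3)/Q'(3) = 10/1 = 10

10


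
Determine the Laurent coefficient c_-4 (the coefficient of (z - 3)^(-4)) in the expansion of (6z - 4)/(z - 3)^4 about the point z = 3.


Step 1: Write the numerator in powers of (z - 3): 6z - 4 = 6(z - 3) + (6*3 - 4) = 6(z - 3) + 14
Step 2: Divide by (z - 3)^4: f(z) = 14(z - 3)^(-4) + 6(z - 3)^(-3)
Step 3: This finite sum is the Laurent series of f about z = 3.
Step 4: Coefficient of (z - 3)^(-4) = 6*3 - 4 = 14

14


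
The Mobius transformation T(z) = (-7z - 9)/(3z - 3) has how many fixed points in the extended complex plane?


Step 1: Fixed points satisfy T(z) = z
Step 2: 3z^2 + 4z + 9 = 0
Step 3: Discriminant = 4^2 - 4*3*9 = -92
Step 4: Number of fixed points = 2

2


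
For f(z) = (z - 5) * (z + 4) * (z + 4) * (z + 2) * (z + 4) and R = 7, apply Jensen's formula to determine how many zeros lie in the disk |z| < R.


Jensen's formula: (1/2pi)*integral log|f(Re^it)|dt = log|f(0)| + sum_{|a_k|<R} log(R/|a_k|)
Step 1: f(0) = (-5) * 4 * 4 * 2 * 4 = -640
Step 2: log|f(0)| = log|5| + log|-4| + log|-4| + log|-2| + log|-4| = 6.4615
Step 3: Zeros inside |z| < 7: 5, -4, -4, -2, -4
Step 4: Jensen sum = log(7/5) + log(7/4) + log(7/4) + log(7/2) + log(7/4) = 3.2681
Step 5: n(R) = number of terms in the Jensen sum = count of zeros inside |z| < 7 = 5

5


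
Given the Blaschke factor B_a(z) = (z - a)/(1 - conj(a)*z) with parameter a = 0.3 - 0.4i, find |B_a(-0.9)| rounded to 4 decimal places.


Step 1: Numerator z0 - a = -0.9 - (0.3 - 0.4i) = -1.2 + 0.4i
Step 2: Denominator 1 - conj(a)*z0 = 1 - (0.3 + 0.4i)*(-0.9) = 1.27 + 0.36i
Step 3: |z0 - a|^2 = (-1.2)^2 + 0.4^2 = 1.6; |1 - conj(a)*z0|^2 = 1.27^2 + 0.36^2 = 1.7425
Step 4: |B_a(-0.9)| = sqrt(1.6 / 1.7425) = sqrt(0.918221)
Step 5: = 0.9582

0.9582


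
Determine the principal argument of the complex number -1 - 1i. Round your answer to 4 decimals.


Step 1: z = -1 - 1i
Step 2: arg(z) = atan2(-1, -1)
Step 3: arg(z) = -2.3562

-2.3562


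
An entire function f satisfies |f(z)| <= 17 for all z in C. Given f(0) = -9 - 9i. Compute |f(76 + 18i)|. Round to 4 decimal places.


Step 1: By Liouville's theorem, a bounded entire function is constant.
Step 2: f(z) = f(0) = -9 - 9i for all z.
Step 3: |f(w)| = |-9 - 9i| = sqrt(81 + 81)
Step 4: = 12.7279

12.7279


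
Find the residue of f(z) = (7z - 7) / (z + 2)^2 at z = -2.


Step 1: Pole of order 2 at z = -2
Step 2: Res = lim d/dz [(z + 2)^2 * f(z)] as z -> -2
Step 3: (z + 2)^2 * f(z) = 7z - 7
Step 4: d/dz[7z - 7] = 7

7


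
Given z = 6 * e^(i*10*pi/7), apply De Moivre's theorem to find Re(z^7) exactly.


Step 1: By De Moivre's theorem, z^7 = 6^7 * e^(i*7*10*pi/7) = 279936 * (cos(10*pi) + i*sin(10*pi))
Step 2: |z|^7 = 6^7 = 279936
Step 3: Reduce the angle mod 2*pi: 10*pi - 10*pi = 0
Step 4: cos(0) = 1
Step 5: Re(z^7) = 279936 * 1 = 279936

279936


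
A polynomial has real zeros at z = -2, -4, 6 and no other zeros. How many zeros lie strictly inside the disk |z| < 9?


Step 1: Check each root:
  z = -2: |-2| = 2 < 9
  z = -4: |-4| = 4 < 9
  z = 6: |6| = 6 < 9
Step 2: Count = 3

3


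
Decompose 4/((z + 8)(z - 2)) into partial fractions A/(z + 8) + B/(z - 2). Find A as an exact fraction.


Step 1: Multiply both sides by (z + 8) and set z = -8
Step 2: A = 4 / (-8 - 2)
Step 3: A = 4 / (-10)
Step 4: A = -2/5

-2/5


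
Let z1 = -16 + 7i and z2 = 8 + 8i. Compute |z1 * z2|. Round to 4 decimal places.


Step 1: |z1| = sqrt((-16)^2 + 7^2) = sqrt(305)
Step 2: |z2| = sqrt(8^2 + 8^2) = sqrt(128)
Step 3: |z1*z2| = |z1|*|z2| = sqrt(305) * sqrt(128) = sqrt(305 * 128) = sqrt(39040)
Step 4: = 197.5854

197.5854


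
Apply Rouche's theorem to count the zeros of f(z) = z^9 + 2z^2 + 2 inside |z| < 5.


Step 1: On |z| = 5 the three terms have sizes |z^9| = 5^9 = 1953125, |2z^2| = 2*5^2 = 50, |2| = 2
Step 2: The dominant term is g(z) = z^9; let h(z) = 2z^2 + 2 so f = g + h
Step 3: On |z| = 5: |g| = 1953125 and |h| <= 50 + 2 = 52
Step 4: Since 1953125 > 52, |h| < |g| on |z| = 5, so by Rouche f has the same number of zeros as g inside |z| < 5
Step 5: g(z) = z^9 has 9 zeros (all at the origin) inside |z| < 5. Answer = 9

9


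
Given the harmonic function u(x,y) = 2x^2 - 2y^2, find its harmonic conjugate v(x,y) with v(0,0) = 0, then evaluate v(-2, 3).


Step 1: v_x = -u_y = 4y + 0
Step 2: v_y = u_x = 4x + 0
Step 3: v = 4xy + C
Step 4: v(0,0) = 0 => C = 0
Step 5: v(-2, 3) = -24

-24


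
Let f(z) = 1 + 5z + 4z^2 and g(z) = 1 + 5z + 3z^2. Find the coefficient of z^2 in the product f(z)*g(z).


Step 1: z^2 term in f*g comes from: (1)*(3z^2) + (5z)*(5z) + (4z^2)*(1)
Step 2: = 3 + 25 + 4
Step 3: = 32

32


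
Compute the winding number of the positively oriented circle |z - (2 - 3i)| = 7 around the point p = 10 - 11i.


Step 1: Center c = (2, -3), radius = 7
Step 2: |p - c|^2 = 8^2 + (-8)^2 = 128
Step 3: r^2 = 49
Step 4: |p-c| > r so winding number = 0

0


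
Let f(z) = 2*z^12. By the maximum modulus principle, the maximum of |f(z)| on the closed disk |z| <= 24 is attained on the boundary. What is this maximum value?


Step 1: On |z| = 24, |f(z)| = 2 * |z|^12 = 2 * 24^12
Step 2: By maximum modulus principle, maximum is on boundary.
Step 3: Maximum = 2 * 36520347436056576 = 73040694872113152

73040694872113152


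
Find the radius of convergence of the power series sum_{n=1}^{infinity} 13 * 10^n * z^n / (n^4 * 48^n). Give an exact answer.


Step 1: General term a_n = 13 * 10^n / (n^4 * 48^n)
Step 2: By the root test, |a_n|^(1/n) = 13^(1/n) * 10 / (n^(4/n) * 48) -> 10/48 as n -> infinity (since 13^(1/n) -> 1 and n^(4/n) -> 1)
Step 3: R = 1/lim|a_n|^(1/n) = 48/10 = 24/5

24/5


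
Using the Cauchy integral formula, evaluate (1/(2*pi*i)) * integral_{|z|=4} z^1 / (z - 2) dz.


Step 1: f(z) = z^1, a = 2 is inside |z| = 4
Step 2: By Cauchy integral formula: (1/(2pi*i)) * integral = f(a)
Step 3: f(2) = 2^1 = 2

2


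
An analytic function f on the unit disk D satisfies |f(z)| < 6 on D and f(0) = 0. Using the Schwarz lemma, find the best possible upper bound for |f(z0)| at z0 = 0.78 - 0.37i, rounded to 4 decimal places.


Step 1: g = f/6 maps D -> D with g(0) = 0, so by the Schwarz lemma |g(z)| <= |z|, i.e. |f(z)| <= 6|z|; this is sharp (f(z) = 6z).
Step 2: |z0|^2 = 0.78^2 + (-0.37)^2 = 0.7453
Step 3: |z0| = sqrt(0.7453) = 0.863308
Step 4: Best bound = 6 * |z0| = 6 * 0.863308 = 5.1798

5.1798


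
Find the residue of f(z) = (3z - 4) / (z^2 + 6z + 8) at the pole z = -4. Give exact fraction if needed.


Step 1: Q(z) = z^2 + 6z + 8 = (z + 4)(z + 2)
Step 2: Q'(z) = 2z + 6
Step 3: Q'(-4) = -2, P(-4) = -16
Step 4: Res = P(-4)/Q'(-4) = -16/(-2) = 8

8


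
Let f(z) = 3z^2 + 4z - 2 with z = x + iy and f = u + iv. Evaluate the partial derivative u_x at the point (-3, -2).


Step 1: f(z) = 3(x+iy)^2 + 4(x+iy) - 2
Step 2: u = 3(x^2 - y^2) + 4x - 2
Step 3: u_x = 6x + 4
Step 4: At (-3, -2): u_x = -18 + 4 = -14

-14


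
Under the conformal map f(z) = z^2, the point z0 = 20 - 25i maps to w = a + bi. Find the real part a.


Step 1: z0 = 20 - 25i
Step 2: z0^2 = 20^2 - (-25)^2 - 1000i
Step 3: real part = 400 - 625 = -225

-225


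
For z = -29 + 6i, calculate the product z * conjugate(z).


Step 1: conj(z) = -29 - 6i
Step 2: z * conj(z) = (-29)^2 + 6^2
Step 3: = 841 + 36 = 877

877


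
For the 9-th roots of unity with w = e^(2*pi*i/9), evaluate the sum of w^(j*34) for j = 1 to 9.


Step 1: The sum sum_{j=1}^{n} w^(k*j) equals n if n | k, else 0.
Step 2: Here n = 9, k = 34
Step 3: Does n divide k? 9 | 34 -> False
Step 4: Sum = 0

0


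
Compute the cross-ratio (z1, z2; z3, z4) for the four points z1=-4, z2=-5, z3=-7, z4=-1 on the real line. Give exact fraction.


Step 1: (z1-z3)(z2-z4) = 3 * (-4) = -12
Step 2: (z1-z4)(z2-z3) = (-3) * 2 = -6
Step 3: Cross-ratio = 12/6 = 2

2


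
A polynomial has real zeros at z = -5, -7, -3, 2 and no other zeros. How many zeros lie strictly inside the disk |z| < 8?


Step 1: Check each root:
  z = -5: |-5| = 5 < 8
  z = -7: |-7| = 7 < 8
  z = -3: |-3| = 3 < 8
  z = 2: |2| = 2 < 8
Step 2: Count = 4

4


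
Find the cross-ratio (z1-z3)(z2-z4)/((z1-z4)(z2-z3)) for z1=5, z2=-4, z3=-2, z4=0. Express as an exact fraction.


Step 1: (z1-z3)(z2-z4) = 7 * (-4) = -28
Step 2: (z1-z4)(z2-z3) = 5 * (-2) = -10
Step 3: Cross-ratio = 28/10 = 14/5

14/5


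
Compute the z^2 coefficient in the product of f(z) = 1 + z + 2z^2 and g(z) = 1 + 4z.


Step 1: z^2 term in f*g comes from: (1)*(0) + (z)*(4z) + (2z^2)*(1)
Step 2: = 0 + 4 + 2
Step 3: = 6

6


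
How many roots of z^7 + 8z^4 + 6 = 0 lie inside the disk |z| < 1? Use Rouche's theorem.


Step 1: On |z| = 1 the three terms have sizes |z^7| = 1^7 = 1, |8z^4| = 8*1^4 = 8, |6| = 6
Step 2: The dominant term is g(z) = 8z^4; let h(z) = z^7 + 6 so f = g + h
Step 3: On |z| = 1: |g| = 8 and |h| <= 1 + 6 = 7
Step 4: Since 8 > 7, |h| < |g| on |z| = 1, so by Rouche f has the same number of zeros as g inside |z| < 1
Step 5: g(z) = 8z^4 has 4 zeros (at the origin, multiplicity 4) inside |z| < 1. Answer = 4

4


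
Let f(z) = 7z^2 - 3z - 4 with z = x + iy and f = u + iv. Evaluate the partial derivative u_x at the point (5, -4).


Step 1: f(z) = 7(x+iy)^2 - 3(x+iy) - 4
Step 2: u = 7(x^2 - y^2) - 3x - 4
Step 3: u_x = 14x - 3
Step 4: At (5, -4): u_x = 70 - 3 = 67

67


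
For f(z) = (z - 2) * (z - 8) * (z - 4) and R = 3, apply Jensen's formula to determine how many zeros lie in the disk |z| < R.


Jensen's formula: (1/2pi)*integral log|f(Re^it)|dt = log|f(0)| + sum_{|a_k|<R} log(R/|a_k|)
Step 1: f(0) = (-2) * (-8) * (-4) = -64
Step 2: log|f(0)| = log|2| + log|8| + log|4| = 4.1589
Step 3: Zeros inside |z| < 3: 2
Step 4: Jensen sum = log(3/2) = 0.4055
Step 5: n(R) = number of terms in the Jensen sum = count of zeros inside |z| < 3 = 1

1


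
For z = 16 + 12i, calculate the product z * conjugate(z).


Step 1: conj(z) = 16 - 12i
Step 2: z * conj(z) = 16^2 + 12^2
Step 3: = 256 + 144 = 400

400


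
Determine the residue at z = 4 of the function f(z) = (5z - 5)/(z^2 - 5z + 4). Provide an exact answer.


Step 1: Q(z) = z^2 - 5z + 4 = (z - 4)(z - 1)
Step 2: Q'(z) = 2z - 5
Step 3: Q'(4) = 3, P(4) = 15
Step 4: Res = P(4)/Q'(4) = 15/3 = 5

5


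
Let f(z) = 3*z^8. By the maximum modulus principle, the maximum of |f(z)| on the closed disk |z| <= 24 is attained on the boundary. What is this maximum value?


Step 1: On |z| = 24, |f(z)| = 3 * |z|^8 = 3 * 24^8
Step 2: By maximum modulus principle, maximum is on boundary.
Step 3: Maximum = 3 * 110075314176 = 330225942528

330225942528


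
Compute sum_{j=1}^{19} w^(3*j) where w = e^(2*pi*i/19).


Step 1: The sum sum_{j=1}^{n} w^(k*j) equals n if n | k, else 0.
Step 2: Here n = 19, k = 3
Step 3: Does n divide k? 19 | 3 -> False
Step 4: Sum = 0

0


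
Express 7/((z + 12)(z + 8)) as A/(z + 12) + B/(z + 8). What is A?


Step 1: Multiply both sides by (z + 12) and set z = -12
Step 2: A = 7 / (-12 + 8)
Step 3: A = 7 / (-4)
Step 4: A = -7/4

-7/4


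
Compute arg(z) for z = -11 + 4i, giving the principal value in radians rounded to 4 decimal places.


Step 1: z = -11 + 4i
Step 2: arg(z) = atan2(4, -11)
Step 3: arg(z) = 2.7928

2.7928


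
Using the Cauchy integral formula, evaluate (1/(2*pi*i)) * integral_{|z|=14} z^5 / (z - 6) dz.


Step 1: f(z) = z^5, a = 6 is inside |z| = 14
Step 2: By Cauchy integral formula: (1/(2pi*i)) * integral = f(a)
Step 3: f(6) = 6^5 = 7776

7776


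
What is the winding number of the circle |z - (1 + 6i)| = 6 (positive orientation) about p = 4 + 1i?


Step 1: Center c = (1, 6), radius = 6
Step 2: |p - c|^2 = 3^2 + (-5)^2 = 34
Step 3: r^2 = 36
Step 4: |p-c| < r so winding number = 1

1


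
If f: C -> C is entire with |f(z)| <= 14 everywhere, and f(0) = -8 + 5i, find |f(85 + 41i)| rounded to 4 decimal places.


Step 1: By Liouville's theorem, a bounded entire function is constant.
Step 2: f(z) = f(0) = -8 + 5i for all z.
Step 3: |f(w)| = |-8 + 5i| = sqrt(64 + 25)
Step 4: = 9.434

9.434


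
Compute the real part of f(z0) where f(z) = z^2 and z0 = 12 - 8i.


Step 1: z0 = 12 - 8i
Step 2: z0^2 = 12^2 - (-8)^2 - 192i
Step 3: real part = 144 - 64 = 80

80


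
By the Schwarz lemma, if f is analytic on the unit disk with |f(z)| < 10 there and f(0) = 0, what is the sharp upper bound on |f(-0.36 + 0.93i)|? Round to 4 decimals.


Step 1: g = f/10 maps D -> D with g(0) = 0, so by the Schwarz lemma |g(z)| <= |z|, i.e. |f(z)| <= 10|z|; this is sharp (f(z) = 10z).
Step 2: |z0|^2 = (-0.36)^2 + 0.93^2 = 0.9945
Step 3: |z0| = sqrt(0.9945) = 0.997246
Step 4: Best bound = 10 * |z0| = 10 * 0.997246 = 9.9725

9.9725


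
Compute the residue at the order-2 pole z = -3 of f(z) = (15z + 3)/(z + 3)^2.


Step 1: Pole of order 2 at z = -3
Step 2: Res = lim d/dz [(z + 3)^2 * f(z)] as z -> -3
Step 3: (z + 3)^2 * f(z) = 15z + 3
Step 4: d/dz[15z + 3] = 15

15


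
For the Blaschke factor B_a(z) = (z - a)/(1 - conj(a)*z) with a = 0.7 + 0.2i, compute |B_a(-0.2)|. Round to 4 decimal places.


Step 1: Numerator z0 - a = -0.2 - (0.7 + 0.2i) = -0.9 - 0.2i
Step 2: Denominator 1 - conj(a)*z0 = 1 - (0.7 - 0.2i)*(-0.2) = 1.14 - 0.04i
Step 3: |z0 - a|^2 = (-0.9)^2 + (-0.2)^2 = 0.85; |1 - conj(a)*z0|^2 = 1.14^2 + (-0.04)^2 = 1.3012
Step 4: |B_a(-0.2)| = sqrt(0.85 / 1.3012) = sqrt(0.653243)
Step 5: = 0.8082

0.8082


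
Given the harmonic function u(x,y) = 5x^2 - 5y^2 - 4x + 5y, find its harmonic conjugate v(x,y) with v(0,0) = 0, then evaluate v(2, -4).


Step 1: v_x = -u_y = 10y - 5
Step 2: v_y = u_x = 10x - 4
Step 3: v = 10xy - 5x - 4y + C
Step 4: v(0,0) = 0 => C = 0
Step 5: v(2, -4) = -74

-74


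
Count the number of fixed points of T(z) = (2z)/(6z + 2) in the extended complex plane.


Step 1: Fixed points satisfy T(z) = z
Step 2: 6z^2 = 0
Step 3: Discriminant = 0^2 - 4*6*0 = 0
Step 4: Number of fixed points = 1

1


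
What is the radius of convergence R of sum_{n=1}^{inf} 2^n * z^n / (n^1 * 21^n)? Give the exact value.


Step 1: General term a_n = 2^n / (n^1 * 21^n)
Step 2: By the root test, |a_n|^(1/n) = 2 / (n^(1/n) * 21) -> 2/21 as n -> infinity (since n^(1/n) -> 1)
Step 3: R = 1/lim|a_n|^(1/n) = 21/2

21/2


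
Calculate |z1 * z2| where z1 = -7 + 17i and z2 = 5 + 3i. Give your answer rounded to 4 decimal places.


Step 1: |z1| = sqrt((-7)^2 + 17^2) = sqrt(338)
Step 2: |z2| = sqrt(5^2 + 3^2) = sqrt(34)
Step 3: |z1*z2| = |z1|*|z2| = sqrt(338) * sqrt(34) = sqrt(338 * 34) = sqrt(11492)
Step 4: = 107.2007

107.2007


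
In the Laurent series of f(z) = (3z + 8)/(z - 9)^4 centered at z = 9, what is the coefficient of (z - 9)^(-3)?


Step 1: Write the numerator in powers of (z - 9): 3z + 8 = 3(z - 9) + (3*9 + 8) = 3(z - 9) + 35
Step 2: Divide by (z - 9)^4: f(z) = 35(z - 9)^(-4) + 3(z - 9)^(-3)
Step 3: This finite sum is the Laurent series of f about z = 9.
Step 4: Coefficient of (z - 9)^(-3) = coefficient of (z - 9) in the re-centred numerator = 3

3


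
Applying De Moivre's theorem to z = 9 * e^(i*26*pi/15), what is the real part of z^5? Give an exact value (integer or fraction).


Step 1: By De Moivre's theorem, z^5 = 9^5 * e^(i*5*26*pi/15) = 59049 * (cos(26*pi/3) + i*sin(26*pi/3))
Step 2: |z|^5 = 9^5 = 59049
Step 3: Reduce the angle mod 2*pi: 26*pi/3 - 8*pi = 2*pi/3
Step 4: cos(2*pi/3) = -1/2
Step 5: Re(z^5) = 59049 * (-1/2) = -59049/2

-59049/2


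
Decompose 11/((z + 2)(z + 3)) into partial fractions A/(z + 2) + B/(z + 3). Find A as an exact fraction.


Step 1: Multiply both sides by (z + 2) and set z = -2
Step 2: A = 11 / (-2 + 3)
Step 3: A = 11 / 1
Step 4: A = 11

11


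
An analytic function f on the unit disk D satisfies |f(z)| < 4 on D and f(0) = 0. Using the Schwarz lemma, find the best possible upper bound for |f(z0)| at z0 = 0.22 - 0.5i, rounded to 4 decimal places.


Step 1: g = f/4 maps D -> D with g(0) = 0, so by the Schwarz lemma |g(z)| <= |z|, i.e. |f(z)| <= 4|z|; this is sharp (f(z) = 4z).
Step 2: |z0|^2 = 0.22^2 + (-0.5)^2 = 0.2984
Step 3: |z0| = sqrt(0.2984) = 0.54626
Step 4: Best bound = 4 * |z0| = 4 * 0.54626 = 2.185

2.185


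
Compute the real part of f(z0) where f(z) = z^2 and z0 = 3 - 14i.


Step 1: z0 = 3 - 14i
Step 2: z0^2 = 3^2 - (-14)^2 - 84i
Step 3: real part = 9 - 196 = -187

-187


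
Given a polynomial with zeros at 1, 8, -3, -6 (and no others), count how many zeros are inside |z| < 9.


Step 1: Check each root:
  z = 1: |1| = 1 < 9
  z = 8: |8| = 8 < 9
  z = -3: |-3| = 3 < 9
  z = -6: |-6| = 6 < 9
Step 2: Count = 4

4


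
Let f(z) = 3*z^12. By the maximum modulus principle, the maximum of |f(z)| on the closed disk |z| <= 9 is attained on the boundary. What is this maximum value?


Step 1: On |z| = 9, |f(z)| = 3 * |z|^12 = 3 * 9^12
Step 2: By maximum modulus principle, maximum is on boundary.
Step 3: Maximum = 3 * 282429536481 = 847288609443

847288609443


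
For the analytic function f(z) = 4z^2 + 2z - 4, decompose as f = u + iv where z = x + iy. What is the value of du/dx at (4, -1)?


Step 1: f(z) = 4(x+iy)^2 + 2(x+iy) - 4
Step 2: u = 4(x^2 - y^2) + 2x - 4
Step 3: u_x = 8x + 2
Step 4: At (4, -1): u_x = 32 + 2 = 34

34


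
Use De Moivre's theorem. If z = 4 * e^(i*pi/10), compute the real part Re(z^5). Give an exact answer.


Step 1: By De Moivre's theorem, z^5 = 4^5 * e^(i*5*pi/10) = 1024 * (cos(pi/2) + i*sin(pi/2))
Step 2: |z|^5 = 4^5 = 1024
Step 3: The angle pi/2 already lies in [0, 2*pi)
Step 4: cos(pi/2) = 0
Step 5: Re(z^5) = 1024 * 0 = 0

0


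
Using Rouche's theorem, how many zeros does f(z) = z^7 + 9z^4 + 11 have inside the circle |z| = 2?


Step 1: On |z| = 2 the three terms have sizes |z^7| = 2^7 = 128, |9z^4| = 9*2^4 = 144, |11| = 11
Step 2: The dominant term is g(z) = 9z^4; let h(z) = z^7 + 11 so f = g + h
Step 3: On |z| = 2: |g| = 144 and |h| <= 128 + 11 = 139
Step 4: Since 144 > 139, |h| < |g| on |z| = 2, so by Rouche f has the same number of zeros as g inside |z| < 2
Step 5: g(z) = 9z^4 has 4 zeros (at the origin, multiplicity 4) inside |z| < 2. Answer = 4

4


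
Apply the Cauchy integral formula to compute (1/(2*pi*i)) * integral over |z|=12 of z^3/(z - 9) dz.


Step 1: f(z) = z^3, a = 9 is inside |z| = 12
Step 2: By Cauchy integral formula: (1/(2pi*i)) * integral = f(a)
Step 3: f(9) = 9^3 = 729

729


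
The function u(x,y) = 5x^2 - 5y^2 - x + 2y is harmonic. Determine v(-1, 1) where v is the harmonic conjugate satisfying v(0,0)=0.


Step 1: v_x = -u_y = 10y - 2
Step 2: v_y = u_x = 10x - 1
Step 3: v = 10xy - 2x - y + C
Step 4: v(0,0) = 0 => C = 0
Step 5: v(-1, 1) = -9

-9


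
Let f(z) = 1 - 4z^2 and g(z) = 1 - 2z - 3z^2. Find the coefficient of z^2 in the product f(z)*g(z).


Step 1: z^2 term in f*g comes from: (1)*(-3z^2) + (0)*(-2z) + (-4z^2)*(1)
Step 2: = -3 + 0 - 4
Step 3: = -7

-7


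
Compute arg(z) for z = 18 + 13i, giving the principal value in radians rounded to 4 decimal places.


Step 1: z = 18 + 13i
Step 2: arg(z) = atan2(13, 18)
Step 3: arg(z) = 0.6255

0.6255


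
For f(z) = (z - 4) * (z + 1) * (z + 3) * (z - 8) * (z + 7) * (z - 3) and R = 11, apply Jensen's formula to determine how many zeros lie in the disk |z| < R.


Jensen's formula: (1/2pi)*integral log|f(Re^it)|dt = log|f(0)| + sum_{|a_k|<R} log(R/|a_k|)
Step 1: f(0) = (-4) * 1 * 3 * (-8) * 7 * (-3) = -2016
Step 2: log|f(0)| = log|4| + log|-1| + log|-3| + log|8| + log|-7| + log|3| = 7.6089
Step 3: Zeros inside |z| < 11: 4, -1, -3, 8, -7, 3
Step 4: Jensen sum = log(11/4) + log(11/1) + log(11/3) + log(11/8) + log(11/7) + log(11/3) = 6.7785
Step 5: n(R) = number of terms in the Jensen sum = count of zeros inside |z| < 11 = 6

6


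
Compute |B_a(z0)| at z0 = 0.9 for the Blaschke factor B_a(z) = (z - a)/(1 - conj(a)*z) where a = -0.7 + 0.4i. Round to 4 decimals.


Step 1: Numerator z0 - a = 0.9 - (-0.7 + 0.4i) = 1.6 - 0.4i
Step 2: Denominator 1 - conj(a)*z0 = 1 - (-0.7 - 0.4i)*0.9 = 1.63 + 0.36i
Step 3: |z0 - a|^2 = 1.6^2 + (-0.4)^2 = 2.72; |1 - conj(a)*z0|^2 = 1.63^2 + 0.36^2 = 2.7865
Step 4: |B_a(0.9)| = sqrt(2.72 / 2.7865) = sqrt(0.976135)
Step 5: = 0.988

0.988


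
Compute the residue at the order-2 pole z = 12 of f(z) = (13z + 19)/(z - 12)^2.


Step 1: Pole of order 2 at z = 12
Step 2: Res = lim d/dz [(z - 12)^2 * f(z)] as z -> 12
Step 3: (z - 12)^2 * f(z) = 13z + 19
Step 4: d/dz[13z + 19] = 13

13


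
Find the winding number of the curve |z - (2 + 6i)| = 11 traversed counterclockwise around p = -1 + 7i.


Step 1: Center c = (2, 6), radius = 11
Step 2: |p - c|^2 = (-3)^2 + 1^2 = 10
Step 3: r^2 = 121
Step 4: |p-c| < r so winding number = 1

1


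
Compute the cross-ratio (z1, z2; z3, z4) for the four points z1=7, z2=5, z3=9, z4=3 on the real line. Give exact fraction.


Step 1: (z1-z3)(z2-z4) = (-2) * 2 = -4
Step 2: (z1-z4)(z2-z3) = 4 * (-4) = -16
Step 3: Cross-ratio = 4/16 = 1/4

1/4


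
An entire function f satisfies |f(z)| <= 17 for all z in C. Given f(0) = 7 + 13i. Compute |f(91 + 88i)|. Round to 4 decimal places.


Step 1: By Liouville's theorem, a bounded entire function is constant.
Step 2: f(z) = f(0) = 7 + 13i for all z.
Step 3: |f(w)| = |7 + 13i| = sqrt(49 + 169)
Step 4: = 14.7648

14.7648


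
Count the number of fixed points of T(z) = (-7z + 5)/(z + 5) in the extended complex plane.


Step 1: Fixed points satisfy T(z) = z
Step 2: z^2 + 12z - 5 = 0
Step 3: Discriminant = 12^2 - 4*1*(-5) = 164
Step 4: Number of fixed points = 2

2


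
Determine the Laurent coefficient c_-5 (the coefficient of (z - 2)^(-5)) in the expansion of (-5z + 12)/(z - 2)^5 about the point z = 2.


Step 1: Write the numerator in powers of (z - 2): -5z + 12 = -5(z - 2) + (-5*2 + 12) = -5(z - 2) + 2
Step 2: Divide by (z - 2)^5: f(z) = 2(z - 2)^(-5) - 5(z - 2)^(-4)
Step 3: This finite sum is the Laurent series of f about z = 2.
Step 4: Coefficient of (z - 2)^(-5) = -5*2 + 12 = 2

2


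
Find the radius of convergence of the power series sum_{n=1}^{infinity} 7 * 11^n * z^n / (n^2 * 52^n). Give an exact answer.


Step 1: General term a_n = 7 * 11^n / (n^2 * 52^n)
Step 2: By the root test, |a_n|^(1/n) = 7^(1/n) * 11 / (n^(2/n) * 52) -> 11/52 as n -> infinity (since 7^(1/n) -> 1 and n^(2/n) -> 1)
Step 3: R = 1/lim|a_n|^(1/n) = 52/11

52/11


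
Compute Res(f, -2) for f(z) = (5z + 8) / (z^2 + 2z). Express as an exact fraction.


Step 1: Q(z) = z^2 + 2z = (z + 2)(z)
Step 2: Q'(z) = 2z + 2
Step 3: Q'(-2) = -2, P(-2) = -2
Step 4: Res = P(-2)/Q'(-2) = -2/(-2) = 1

1


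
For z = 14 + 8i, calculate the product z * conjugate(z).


Step 1: conj(z) = 14 - 8i
Step 2: z * conj(z) = 14^2 + 8^2
Step 3: = 196 + 64 = 260

260


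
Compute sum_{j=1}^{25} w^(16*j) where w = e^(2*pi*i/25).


Step 1: The sum sum_{j=1}^{n} w^(k*j) equals n if n | k, else 0.
Step 2: Here n = 25, k = 16
Step 3: Does n divide k? 25 | 16 -> False
Step 4: Sum = 0

0


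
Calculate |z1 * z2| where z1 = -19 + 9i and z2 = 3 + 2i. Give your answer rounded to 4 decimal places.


Step 1: |z1| = sqrt((-19)^2 + 9^2) = sqrt(442)
Step 2: |z2| = sqrt(3^2 + 2^2) = sqrt(13)
Step 3: |z1*z2| = |z1|*|z2| = sqrt(442) * sqrt(13) = sqrt(442 * 13) = sqrt(5746)
Step 4: = 75.8024

75.8024


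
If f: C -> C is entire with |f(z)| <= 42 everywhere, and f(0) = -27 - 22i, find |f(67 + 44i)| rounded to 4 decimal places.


Step 1: By Liouville's theorem, a bounded entire function is constant.
Step 2: f(z) = f(0) = -27 - 22i for all z.
Step 3: |f(w)| = |-27 - 22i| = sqrt(729 + 484)
Step 4: = 34.8281

34.8281


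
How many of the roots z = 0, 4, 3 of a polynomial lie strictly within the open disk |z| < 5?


Step 1: Check each root:
  z = 0: |0| = 0 < 5
  z = 4: |4| = 4 < 5
  z = 3: |3| = 3 < 5
Step 2: Count = 3

3


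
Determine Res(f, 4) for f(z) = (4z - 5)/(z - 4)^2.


Step 1: Pole of order 2 at z = 4
Step 2: Res = lim d/dz [(z - 4)^2 * f(z)] as z -> 4
Step 3: (z - 4)^2 * f(z) = 4z - 5
Step 4: d/dz[4z - 5] = 4

4


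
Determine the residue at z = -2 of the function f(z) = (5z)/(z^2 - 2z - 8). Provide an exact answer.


Step 1: Q(z) = z^2 - 2z - 8 = (z + 2)(z - 4)
Step 2: Q'(z) = 2z - 2
Step 3: Q'(-2) = -6, P(-2) = -10
Step 4: Res = P(-2)/Q'(-2) = -10/(-6) = 5/3

5/3


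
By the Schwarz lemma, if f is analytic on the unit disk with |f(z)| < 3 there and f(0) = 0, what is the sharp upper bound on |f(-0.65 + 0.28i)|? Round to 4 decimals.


Step 1: g = f/3 maps D -> D with g(0) = 0, so by the Schwarz lemma |g(z)| <= |z|, i.e. |f(z)| <= 3|z|; this is sharp (f(z) = 3z).
Step 2: |z0|^2 = (-0.65)^2 + 0.28^2 = 0.5009
Step 3: |z0| = sqrt(0.5009) = 0.707743
Step 4: Best bound = 3 * |z0| = 3 * 0.707743 = 2.1232

2.1232


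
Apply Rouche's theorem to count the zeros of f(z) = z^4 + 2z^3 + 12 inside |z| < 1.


Step 1: On |z| = 1 the three terms have sizes |z^4| = 1^4 = 1, |2z^3| = 2*1^3 = 2, |12| = 12
Step 2: The dominant term is g(z) = 12; let h(z) = z^4 + 2z^3 so f = g + h
Step 3: On |z| = 1: |g| = 12 and |h| <= 1 + 2 = 3
Step 4: Since 12 > 3, |h| < |g| on |z| = 1, so by Rouche f has the same number of zeros as g inside |z| < 1
Step 5: g(z) = 12 is a nonzero constant with no zeros inside |z| < 1. Answer = 0

0


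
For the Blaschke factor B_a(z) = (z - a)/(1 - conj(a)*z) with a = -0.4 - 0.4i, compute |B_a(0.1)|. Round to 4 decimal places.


Step 1: Numerator z0 - a = 0.1 - (-0.4 - 0.4i) = 0.5 + 0.4i
Step 2: Denominator 1 - conj(a)*z0 = 1 - (-0.4 + 0.4i)*0.1 = 1.04 - 0.04i
Step 3: |z0 - a|^2 = 0.5^2 + 0.4^2 = 0.41; |1 - conj(a)*z0|^2 = 1.04^2 + (-0.04)^2 = 1.0832
Step 4: |B_a(0.1)| = sqrt(0.41 / 1.0832) = sqrt(0.378508)
Step 5: = 0.6152

0.6152


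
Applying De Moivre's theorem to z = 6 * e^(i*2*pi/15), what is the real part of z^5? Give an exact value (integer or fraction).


Step 1: By De Moivre's theorem, z^5 = 6^5 * e^(i*5*2*pi/15) = 7776 * (cos(2*pi/3) + i*sin(2*pi/3))
Step 2: |z|^5 = 6^5 = 7776
Step 3: The angle 2*pi/3 already lies in [0, 2*pi)
Step 4: cos(2*pi/3) = -1/2
Step 5: Re(z^5) = 7776 * (-1/2) = -3888

-3888


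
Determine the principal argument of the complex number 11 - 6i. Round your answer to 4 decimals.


Step 1: z = 11 - 6i
Step 2: arg(z) = atan2(-6, 11)
Step 3: arg(z) = -0.4993

-0.4993


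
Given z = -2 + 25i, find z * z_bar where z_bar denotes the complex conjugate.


Step 1: conj(z) = -2 - 25i
Step 2: z * conj(z) = (-2)^2 + 25^2
Step 3: = 4 + 625 = 629

629


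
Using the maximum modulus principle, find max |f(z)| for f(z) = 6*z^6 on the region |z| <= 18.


Step 1: On |z| = 18, |f(z)| = 6 * |z|^6 = 6 * 18^6
Step 2: By maximum modulus principle, maximum is on boundary.
Step 3: Maximum = 6 * 34012224 = 204073344

204073344


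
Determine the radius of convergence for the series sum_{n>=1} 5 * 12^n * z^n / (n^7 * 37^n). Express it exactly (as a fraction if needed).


Step 1: General term a_n = 5 * 12^n / (n^7 * 37^n)
Step 2: By the root test, |a_n|^(1/n) = 5^(1/n) * 12 / (n^(7/n) * 37) -> 12/37 as n -> infinity (since 5^(1/n) -> 1 and n^(7/n) -> 1)
Step 3: R = 1/lim|a_n|^(1/n) = 37/12

37/12


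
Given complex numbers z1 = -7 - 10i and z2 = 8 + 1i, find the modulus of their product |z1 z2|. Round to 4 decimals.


Step 1: |z1| = sqrt((-7)^2 + (-10)^2) = sqrt(149)
Step 2: |z2| = sqrt(8^2 + 1^2) = sqrt(65)
Step 3: |z1*z2| = |z1|*|z2| = sqrt(149) * sqrt(65) = sqrt(149 * 65) = sqrt(9685)
Step 4: = 98.4124

98.4124


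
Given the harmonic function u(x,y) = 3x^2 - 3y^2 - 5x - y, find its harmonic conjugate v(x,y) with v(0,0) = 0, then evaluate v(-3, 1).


Step 1: v_x = -u_y = 6y + 1
Step 2: v_y = u_x = 6x - 5
Step 3: v = 6xy + x - 5y + C
Step 4: v(0,0) = 0 => C = 0
Step 5: v(-3, 1) = -26

-26


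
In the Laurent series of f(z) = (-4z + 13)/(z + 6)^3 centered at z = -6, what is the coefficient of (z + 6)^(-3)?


Step 1: Write the numerator in powers of (z + 6): -4z + 13 = -4(z + 6) + (-4*(-6) + 13) = -4(z + 6) + 37
Step 2: Divide by (z + 6)^3: f(z) = 37(z + 6)^(-3) - 4(z + 6)^(-2)
Step 3: This finite sum is the Laurent series of f about z = -6.
Step 4: Coefficient of (z + 6)^(-3) = -4*(-6) + 13 = 37

37


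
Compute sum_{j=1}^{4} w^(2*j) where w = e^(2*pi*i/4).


Step 1: The sum sum_{j=1}^{n} w^(k*j) equals n if n | k, else 0.
Step 2: Here n = 4, k = 2
Step 3: Does n divide k? 4 | 2 -> False
Step 4: Sum = 0

0


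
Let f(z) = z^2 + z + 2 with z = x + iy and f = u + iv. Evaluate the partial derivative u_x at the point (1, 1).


Step 1: f(z) = (x+iy)^2 + (x+iy) + 2
Step 2: u = (x^2 - y^2) + x + 2
Step 3: u_x = 2x + 1
Step 4: At (1, 1): u_x = 2 + 1 = 3

3


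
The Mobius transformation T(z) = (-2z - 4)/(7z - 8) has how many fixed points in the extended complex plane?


Step 1: Fixed points satisfy T(z) = z
Step 2: 7z^2 - 6z + 4 = 0
Step 3: Discriminant = (-6)^2 - 4*7*4 = -76
Step 4: Number of fixed points = 2

2


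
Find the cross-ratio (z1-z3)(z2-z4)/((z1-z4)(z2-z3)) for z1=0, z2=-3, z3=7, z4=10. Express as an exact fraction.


Step 1: (z1-z3)(z2-z4) = (-7) * (-13) = 91
Step 2: (z1-z4)(z2-z3) = (-10) * (-10) = 100
Step 3: Cross-ratio = 91/100 = 91/100

91/100


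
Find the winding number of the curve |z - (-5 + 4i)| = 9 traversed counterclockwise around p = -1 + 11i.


Step 1: Center c = (-5, 4), radius = 9
Step 2: |p - c|^2 = 4^2 + 7^2 = 65
Step 3: r^2 = 81
Step 4: |p-c| < r so winding number = 1

1


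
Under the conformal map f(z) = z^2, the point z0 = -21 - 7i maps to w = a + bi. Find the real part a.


Step 1: z0 = -21 - 7i
Step 2: z0^2 = (-21)^2 - (-7)^2 + 294i
Step 3: real part = 441 - 49 = 392

392


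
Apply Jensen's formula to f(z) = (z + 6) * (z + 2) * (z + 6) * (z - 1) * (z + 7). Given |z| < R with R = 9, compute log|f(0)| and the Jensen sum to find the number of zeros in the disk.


Jensen's formula: (1/2pi)*integral log|f(Re^it)|dt = log|f(0)| + sum_{|a_k|<R} log(R/|a_k|)
Step 1: f(0) = 6 * 2 * 6 * (-1) * 7 = -504
Step 2: log|f(0)| = log|-6| + log|-2| + log|-6| + log|1| + log|-7| = 6.2226
Step 3: Zeros inside |z| < 9: -6, -2, -6, 1, -7
Step 4: Jensen sum = log(9/6) + log(9/2) + log(9/6) + log(9/1) + log(9/7) = 4.7635
Step 5: n(R) = number of terms in the Jensen sum = count of zeros inside |z| < 9 = 5

5


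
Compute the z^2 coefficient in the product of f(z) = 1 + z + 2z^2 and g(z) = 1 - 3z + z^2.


Step 1: z^2 term in f*g comes from: (1)*(z^2) + (z)*(-3z) + (2z^2)*(1)
Step 2: = 1 - 3 + 2
Step 3: = 0

0


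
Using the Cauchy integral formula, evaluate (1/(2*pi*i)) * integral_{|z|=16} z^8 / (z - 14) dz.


Step 1: f(z) = z^8, a = 14 is inside |z| = 16
Step 2: By Cauchy integral formula: (1/(2pi*i)) * integral = f(a)
Step 3: f(14) = 14^8 = 1475789056

1475789056


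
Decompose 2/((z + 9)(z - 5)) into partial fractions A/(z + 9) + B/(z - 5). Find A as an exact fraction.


Step 1: Multiply both sides by (z + 9) and set z = -9
Step 2: A = 2 / (-9 - 5)
Step 3: A = 2 / (-14)
Step 4: A = -1/7

-1/7


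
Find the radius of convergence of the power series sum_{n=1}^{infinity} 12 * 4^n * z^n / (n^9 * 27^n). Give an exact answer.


Step 1: General term a_n = 12 * 4^n / (n^9 * 27^n)
Step 2: By the root test, |a_n|^(1/n) = 12^(1/n) * 4 / (n^(9/n) * 27) -> 4/27 as n -> infinity (since 12^(1/n) -> 1 and n^(9/n) -> 1)
Step 3: R = 1/lim|a_n|^(1/n) = 27/4

27/4


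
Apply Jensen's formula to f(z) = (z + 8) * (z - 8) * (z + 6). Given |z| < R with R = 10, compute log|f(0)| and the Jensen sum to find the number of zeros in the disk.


Jensen's formula: (1/2pi)*integral log|f(Re^it)|dt = log|f(0)| + sum_{|a_k|<R} log(R/|a_k|)
Step 1: f(0) = 8 * (-8) * 6 = -384
Step 2: log|f(0)| = log|-8| + log|8| + log|-6| = 5.9506
Step 3: Zeros inside |z| < 10: -8, 8, -6
Step 4: Jensen sum = log(10/8) + log(10/8) + log(10/6) = 0.9571
Step 5: n(R) = number of terms in the Jensen sum = count of zeros inside |z| < 10 = 3

3


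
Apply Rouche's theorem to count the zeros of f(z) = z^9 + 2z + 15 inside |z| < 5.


Step 1: On |z| = 5 the three terms have sizes |z^9| = 5^9 = 1953125, |2z| = 2*5 = 10, |15| = 15
Step 2: The dominant term is g(z) = z^9; let h(z) = 2z + 15 so f = g + h
Step 3: On |z| = 5: |g| = 1953125 and |h| <= 10 + 15 = 25
Step 4: Since 1953125 > 25, |h| < |g| on |z| = 5, so by Rouche f has the same number of zeros as g inside |z| < 5
Step 5: g(z) = z^9 has 9 zeros (all at the origin) inside |z| < 5. Answer = 9

9


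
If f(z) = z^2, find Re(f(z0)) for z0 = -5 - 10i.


Step 1: z0 = -5 - 10i
Step 2: z0^2 = (-5)^2 - (-10)^2 + 100i
Step 3: real part = 25 - 100 = -75

-75


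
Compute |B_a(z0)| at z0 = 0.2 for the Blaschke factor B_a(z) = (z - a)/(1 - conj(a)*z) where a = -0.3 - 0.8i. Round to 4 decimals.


Step 1: Numerator z0 - a = 0.2 - (-0.3 - 0.8i) = 0.5 + 0.8i
Step 2: Denominator 1 - conj(a)*z0 = 1 - (-0.3 + 0.8i)*0.2 = 1.06 - 0.16i
Step 3: |z0 - a|^2 = 0.5^2 + 0.8^2 = 0.89; |1 - conj(a)*z0|^2 = 1.06^2 + (-0.16)^2 = 1.1492
Step 4: |B_a(0.2)| = sqrt(0.89 / 1.1492) = sqrt(0.774452)
Step 5: = 0.88

0.88


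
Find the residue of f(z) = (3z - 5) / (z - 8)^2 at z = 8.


Step 1: Pole of order 2 at z = 8
Step 2: Res = lim d/dz [(z - 8)^2 * f(z)] as z -> 8
Step 3: (z - 8)^2 * f(z) = 3z - 5
Step 4: d/dz[3z - 5] = 3

3


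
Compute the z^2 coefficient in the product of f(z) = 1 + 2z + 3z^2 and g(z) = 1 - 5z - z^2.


Step 1: z^2 term in f*g comes from: (1)*(-z^2) + (2z)*(-5z) + (3z^2)*(1)
Step 2: = -1 - 10 + 3
Step 3: = -8

-8


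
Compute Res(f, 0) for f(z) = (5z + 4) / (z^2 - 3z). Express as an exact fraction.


Step 1: Q(z) = z^2 - 3z = (z)(z - 3)
Step 2: Q'(z) = 2z - 3
Step 3: Q'(0) = -3, P(0) = 4
Step 4: Res = P(0)/Q'(0) = 4/(-3) = -4/3

-4/3


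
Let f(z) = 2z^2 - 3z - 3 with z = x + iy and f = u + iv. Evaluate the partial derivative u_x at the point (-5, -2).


Step 1: f(z) = 2(x+iy)^2 - 3(x+iy) - 3
Step 2: u = 2(x^2 - y^2) - 3x - 3
Step 3: u_x = 4x - 3
Step 4: At (-5, -2): u_x = -20 - 3 = -23

-23


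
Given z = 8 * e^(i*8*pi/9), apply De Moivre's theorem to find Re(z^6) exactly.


Step 1: By De Moivre's theorem, z^6 = 8^6 * e^(i*6*8*pi/9) = 262144 * (cos(16*pi/3) + i*sin(16*pi/3))
Step 2: |z|^6 = 8^6 = 262144
Step 3: Reduce the angle mod 2*pi: 16*pi/3 - 4*pi = 4*pi/3
Step 4: cos(4*pi/3) = -1/2
Step 5: Re(z^6) = 262144 * (-1/2) = -131072

-131072


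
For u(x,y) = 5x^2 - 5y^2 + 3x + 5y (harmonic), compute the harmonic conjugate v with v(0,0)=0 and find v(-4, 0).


Step 1: v_x = -u_y = 10y - 5
Step 2: v_y = u_x = 10x + 3
Step 3: v = 10xy - 5x + 3y + C
Step 4: v(0,0) = 0 => C = 0
Step 5: v(-4, 0) = 20

20


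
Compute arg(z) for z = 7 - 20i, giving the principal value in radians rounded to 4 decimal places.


Step 1: z = 7 - 20i
Step 2: arg(z) = atan2(-20, 7)
Step 3: arg(z) = -1.2341

-1.2341


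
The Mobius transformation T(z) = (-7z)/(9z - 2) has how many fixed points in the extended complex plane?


Step 1: Fixed points satisfy T(z) = z
Step 2: 9z^2 + 5z = 0
Step 3: Discriminant = 5^2 - 4*9*0 = 25
Step 4: Number of fixed points = 2

2


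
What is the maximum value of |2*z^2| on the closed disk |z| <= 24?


Step 1: On |z| = 24, |f(z)| = 2 * |z|^2 = 2 * 24^2
Step 2: By maximum modulus principle, maximum is on boundary.
Step 3: Maximum = 2 * 576 = 1152

1152


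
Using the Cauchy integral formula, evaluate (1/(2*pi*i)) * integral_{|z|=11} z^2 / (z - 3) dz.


Step 1: f(z) = z^2, a = 3 is inside |z| = 11
Step 2: By Cauchy integral formula: (1/(2pi*i)) * integral = f(a)
Step 3: f(3) = 3^2 = 9

9


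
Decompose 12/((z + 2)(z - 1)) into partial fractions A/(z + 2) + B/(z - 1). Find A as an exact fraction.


Step 1: Multiply both sides by (z + 2) and set z = -2
Step 2: A = 12 / (-2 - 1)
Step 3: A = 12 / (-3)
Step 4: A = -4

-4


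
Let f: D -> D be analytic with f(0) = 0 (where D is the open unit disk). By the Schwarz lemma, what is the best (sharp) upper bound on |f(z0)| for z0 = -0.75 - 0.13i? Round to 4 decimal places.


Step 1: Schwarz lemma: if f: D -> D is analytic with f(0) = 0, then |f(z)| <= |z| for all z in D, and this is sharp (f(z) = z).
Step 2: |z0|^2 = (-0.75)^2 + (-0.13)^2 = 0.5794
Step 3: |z0| = sqrt(0.5794) = 0.761183
Step 4: Best bound = |z0| = 0.7612

0.7612
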